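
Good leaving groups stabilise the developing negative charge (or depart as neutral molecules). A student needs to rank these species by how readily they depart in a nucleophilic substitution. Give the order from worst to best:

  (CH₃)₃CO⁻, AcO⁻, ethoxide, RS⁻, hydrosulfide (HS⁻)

(CH₃)₃CO⁻ < ethoxide < RS⁻ < hydrosulfide (HS⁻) < AcO⁻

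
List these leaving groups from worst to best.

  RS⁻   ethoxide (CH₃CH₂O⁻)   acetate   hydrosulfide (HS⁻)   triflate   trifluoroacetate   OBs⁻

ethoxide (CH₃CH₂O⁻) < RS⁻ < hydrosulfide (HS⁻) < acetate < trifluoroacetate < OBs⁻ < triflate

triflate: pKₐ(CF₃SO₃H (triflic acid)) ≈ -14
OBs⁻: pKₐ(p-BrC₆H₄SO₃H) ≈ -2.8 — arenesulfonate with a p-bromo substituent
trifluoroacetate: pKₐ(CF₃COOH) ≈ 0.2 — strongly electron-withdrawing CF₃ stabilises the carboxylate
acetate: pKₐ(CH₃COOH) ≈ 4.8 — resonance-stabilised but still a weak base
hydrosulfide (HS⁻): pKₐ(H₂S) ≈ 7
RS⁻: pKₐ(RSH (a thiol)) ≈ 10.5 — moderately basic; rarely leaves without activation
ethoxide (CH₃CH₂O⁻): pKₐ(CH₃CH₂OH) ≈ 16 — strong base; alkoxides do not leave unassisted
The question asks for worst first, so the sequence is read in increasing leaving-group ability.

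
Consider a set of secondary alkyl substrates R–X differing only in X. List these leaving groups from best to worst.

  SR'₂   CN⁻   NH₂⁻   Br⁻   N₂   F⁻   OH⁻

N₂: no meaningful conjugate acid; N₂ departs as an exceptionally stable neutral molecule
Br⁻: pKₐ(HBr) ≈ -9
SR'₂: pKₐ(R'₂SH⁺) ≈ -7 — neutral; leaves from a sulfonium salt (R–SR'₂⁺)
F⁻: pKₐ(HF) ≈ 3.2 — small and strongly basic; the poor halide leaving group
CN⁻: pKₐ(HCN) ≈ 9.2 — sp carbon stabilises the charge somewhat, but still a poor LG
OH⁻: pKₐ(H₂O) ≈ 15.7
NH₂⁻: pKₐ(NH₃) ≈ 38 — extremely strong base; never a leaving group

N₂ > Br⁻ > SR'₂ > F⁻ > CN⁻ > OH⁻ > NH₂⁻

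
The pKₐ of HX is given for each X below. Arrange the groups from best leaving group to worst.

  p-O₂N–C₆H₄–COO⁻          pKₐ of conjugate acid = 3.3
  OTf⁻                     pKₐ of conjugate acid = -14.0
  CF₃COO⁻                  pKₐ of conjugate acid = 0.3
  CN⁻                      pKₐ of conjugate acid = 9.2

OTf⁻ > CF₃COO⁻ > p-O₂N–C₆H₄–COO⁻ > CN⁻

Lower conjugate-acid pKₐ ⇒ weaker base ⇒ better leaving group.
Sorting by the given values: OTf⁻ (-14.0), CF₃COO⁻ (0.3), p-O₂N–C₆H₄–COO⁻ (3.3), CN⁻ (9.2).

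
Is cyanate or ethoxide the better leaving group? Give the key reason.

cyanate is the better leaving group.
pKₐ(HOCN) ≈ 3.5 versus pKₐ(CH₃CH₂OH) ≈ 16: cyanate is the much weaker base.
Resonance between N and O.

cyanate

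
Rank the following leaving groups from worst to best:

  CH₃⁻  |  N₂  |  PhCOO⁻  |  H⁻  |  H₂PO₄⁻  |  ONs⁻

The more stable X⁻ (or X) is on its own — i.e. the weaker a base it is — the better a leaving group it makes.
N₂: no meaningful conjugate acid; N₂ departs as an exceptionally stable neutral molecule
ONs⁻: pKₐ(p-O₂NC₆H₄SO₃H) ≈ -3.5
H₂PO₄⁻: pKₐ(H₃PO₄) ≈ 2.1 — moderate base; biological leaving group after further activation
PhCOO⁻: pKₐ(C₆H₅COOH) ≈ 4.2 — aryl carboxylate
H⁻: pKₐ(H₂) ≈ 36
CH₃⁻: pKₐ(CH₄) ≈ 48 — unstabilised carbanion; the worst conceivable leaving group
Reversing gives the worst-to-best order requested.

CH₃⁻ < H⁻ < PhCOO⁻ < H₂PO₄⁻ < ONs⁻ < N₂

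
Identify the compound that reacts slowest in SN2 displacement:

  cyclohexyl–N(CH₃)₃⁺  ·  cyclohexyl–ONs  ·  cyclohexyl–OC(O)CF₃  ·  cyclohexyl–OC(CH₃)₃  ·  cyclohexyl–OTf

cyclohexyl–OC(CH₃)₃

With the same alkyl group throughout, only the leaving group differentiates the rates.
Rank by basicity of the departing species: weakest base leaves most easily.
cyclohexyl–OTf loses OTf⁻: pKₐ(CF₃SO₃H (triflic acid)) ≈ -14
cyclohexyl–ONs loses ONs⁻: pKₐ(p-O₂NC₆H₄SO₃H) ≈ -3.5
cyclohexyl–OC(O)CF₃ loses CF₃COO⁻: pKₐ(CF₃COOH) ≈ 0.2
cyclohexyl–N(CH₃)₃⁺ loses NR'₃: pKₐ(R'₃NH⁺) ≈ 10.7
cyclohexyl–OC(CH₃)₃ loses (CH₃)₃CO⁻: pKₐ(t-BuOH) ≈ 18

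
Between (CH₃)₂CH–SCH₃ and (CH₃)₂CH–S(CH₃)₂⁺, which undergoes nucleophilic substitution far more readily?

(CH₃)₂CH–S(CH₃)₂⁺

From (CH₃)₂CH–SCH₃ the departing group would be RS⁻ (pKₐ(RSH (a thiol)) ≈ 10.5). Moderately basic; rarely leaves without activation.
From (CH₃)₂CH–S(CH₃)₂⁺ the leaving group is SR'₂ (pKₐ(R'₂SH⁺) ≈ -7). Neutral; leaves from a sulfonium salt (R–SR'₂⁺).
(In practice (CH₃)₂CH–S(CH₃)₂⁺ is made from (CH₃)₂CH–SCH₃ by S-methylation with CH₃I, allowing neutral dimethyl sulfide, rather than methanethiolate, to depart.)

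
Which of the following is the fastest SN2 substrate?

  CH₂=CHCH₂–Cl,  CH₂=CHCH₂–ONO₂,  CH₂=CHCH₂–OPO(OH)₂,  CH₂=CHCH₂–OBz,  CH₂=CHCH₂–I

CH₂=CHCH₂–I

With the same alkyl group throughout, only the leaving group differentiates the rates.
Rank by basicity of the departing species: weakest base leaves most easily.
CH₂=CHCH₂–I loses I⁻: pKₐ(HI) ≈ -10
CH₂=CHCH₂–Cl loses Cl⁻: pKₐ(HCl) ≈ -7
CH₂=CHCH₂–ONO₂ loses NO₃⁻: pKₐ(HNO₃) ≈ -1.3
CH₂=CHCH₂–OPO(OH)₂ loses H₂PO₄⁻: pKₐ(H₃PO₄) ≈ 2.1
CH₂=CHCH₂–OBz loses PhCOO⁻: pKₐ(C₆H₅COOH) ≈ 4.2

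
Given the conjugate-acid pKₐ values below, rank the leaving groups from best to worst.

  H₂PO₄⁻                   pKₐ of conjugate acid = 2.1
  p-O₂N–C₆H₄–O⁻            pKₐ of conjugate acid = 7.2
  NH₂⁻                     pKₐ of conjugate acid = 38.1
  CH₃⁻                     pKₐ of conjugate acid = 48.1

Lower conjugate-acid pKₐ ⇒ weaker base ⇒ better leaving group.
Sorting by the given values: H₂PO₄⁻ (2.1), p-O₂N–C₆H₄–O⁻ (7.2), NH₂⁻ (38.1), CH₃⁻ (48.1).

H₂PO₄⁻ > p-O₂N–C₆H₄–O⁻ > NH₂⁻ > CH₃⁻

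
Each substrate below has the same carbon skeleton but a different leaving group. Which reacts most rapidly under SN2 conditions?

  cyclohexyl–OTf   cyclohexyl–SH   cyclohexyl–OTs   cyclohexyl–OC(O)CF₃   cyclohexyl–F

cyclohexyl–OTf

With the same alkyl group throughout, only the leaving group differentiates the rates.
The more stable X⁻ (or X) is on its own — i.e. the weaker a base it is — the better a leaving group it makes.
cyclohexyl–OTf loses OTf⁻: pKₐ(CF₃SO₃H (triflic acid)) ≈ -14
cyclohexyl–OTs loses OTs⁻: pKₐ(p-CH₃C₆H₄SO₃H (TsOH)) ≈ -2.8
cyclohexyl–OC(O)CF₃ loses CF₃COO⁻: pKₐ(CF₃COOH) ≈ 0.2
cyclohexyl–F loses F⁻: pKₐ(HF) ≈ 3.2
cyclohexyl–SH loses HS⁻: pKₐ(H₂S) ≈ 7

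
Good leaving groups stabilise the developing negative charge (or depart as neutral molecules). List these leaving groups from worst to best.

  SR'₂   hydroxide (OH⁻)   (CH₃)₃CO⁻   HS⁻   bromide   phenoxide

(CH₃)₃CO⁻ < hydroxide (OH⁻) < phenoxide < HS⁻ < SR'₂ < bromide

bromide: pKₐ(HBr) ≈ -9 — weak base; good leaving group
SR'₂: pKₐ(R'₂SH⁺) ≈ -7 — neutral; leaves from a sulfonium salt (R–SR'₂⁺)
HS⁻: pKₐ(H₂S) ≈ 7
phenoxide: pKₐ(C₆H₅OH (phenol)) ≈ 10
hydroxide (OH⁻): pKₐ(H₂O) ≈ 15.7
(CH₃)₃CO⁻: pKₐ(t-BuOH) ≈ 18 — bulky, strongly basic alkoxide
Listed from poorest to best leaving group as asked.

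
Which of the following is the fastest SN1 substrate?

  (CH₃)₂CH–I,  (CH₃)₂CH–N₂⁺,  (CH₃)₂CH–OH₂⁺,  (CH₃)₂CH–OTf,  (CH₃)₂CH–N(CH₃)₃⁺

(CH₃)₂CH–N₂⁺

The skeletons are identical, so relative rate is governed entirely by leaving-group ability.
Leaving-group ability tracks the stability of the departed species; conjugate-acid pKₐ is the usual yardstick (lower pKₐ → better LG).
(CH₃)₂CH–N₂⁺ loses N₂: no meaningful conjugate acid; N₂ departs as an exceptionally stable neutral molecule
(CH₃)₂CH–OTf loses OTf⁻: pKₐ(CF₃SO₃H (triflic acid)) ≈ -14
(CH₃)₂CH–I loses I⁻: pKₐ(HI) ≈ -10
(CH₃)₂CH–OH₂⁺ loses H₂O: pKₐ(H₃O⁺) ≈ -1.7
(CH₃)₂CH–N(CH₃)₃⁺ loses NR'₃: pKₐ(R'₃NH⁺) ≈ 10.7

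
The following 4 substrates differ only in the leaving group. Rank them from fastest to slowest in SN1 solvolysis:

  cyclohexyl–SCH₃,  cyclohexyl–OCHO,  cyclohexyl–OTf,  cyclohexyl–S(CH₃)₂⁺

cyclohexyl–OTf > cyclohexyl–S(CH₃)₂⁺ > cyclohexyl–OCHO > cyclohexyl–SCH₃

With the same alkyl group throughout, only the leaving group differentiates the rates.
Leaving-group ability tracks the stability of the departed species; conjugate-acid pKₐ is the usual yardstick (lower pKₐ → better LG).
cyclohexyl–OTf loses OTf⁻: pKₐ(CF₃SO₃H (triflic acid)) ≈ -14
cyclohexyl–S(CH₃)₂⁺ loses SR'₂: pKₐ(R'₂SH⁺) ≈ -7
cyclohexyl–OCHO loses HCOO⁻: pKₐ(HCOOH) ≈ 3.8
cyclohexyl–SCH₃ loses RS⁻: pKₐ(RSH (a thiol)) ≈ 10.5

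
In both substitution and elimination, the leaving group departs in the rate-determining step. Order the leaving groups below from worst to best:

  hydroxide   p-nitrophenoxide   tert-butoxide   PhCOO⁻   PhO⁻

tert-butoxide < hydroxide < PhO⁻ < p-nitrophenoxide < PhCOO⁻

The more stable X⁻ (or X) is on its own — i.e. the weaker a base it is — the better a leaving group it makes.
PhCOO⁻: pKₐ(C₆H₅COOH) ≈ 4.2 — aryl carboxylate
p-nitrophenoxide: pKₐ(p-nitrophenol) ≈ 7.2
PhO⁻: pKₐ(C₆H₅OH (phenol)) ≈ 10 — resonance into the ring helps, but still a poor LG
hydroxide: pKₐ(H₂O) ≈ 15.7
tert-butoxide: pKₐ(t-BuOH) ≈ 18
Listed from poorest to best leaving group as asked.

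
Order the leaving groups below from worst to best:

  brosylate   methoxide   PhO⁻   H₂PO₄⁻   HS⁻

methoxide < PhO⁻ < HS⁻ < H₂PO₄⁻ < brosylate

A good leaving group is a weak base: the lower the pKₐ of its conjugate acid, the more readily it departs.
brosylate: pKₐ(p-BrC₆H₄SO₃H) ≈ -2.8
H₂PO₄⁻: pKₐ(H₃PO₄) ≈ 2.1
HS⁻: pKₐ(H₂S) ≈ 7
PhO⁻: pKₐ(C₆H₅OH (phenol)) ≈ 10
methoxide: pKₐ(CH₃OH) ≈ 15.5
Listed from poorest to best leaving group as asked.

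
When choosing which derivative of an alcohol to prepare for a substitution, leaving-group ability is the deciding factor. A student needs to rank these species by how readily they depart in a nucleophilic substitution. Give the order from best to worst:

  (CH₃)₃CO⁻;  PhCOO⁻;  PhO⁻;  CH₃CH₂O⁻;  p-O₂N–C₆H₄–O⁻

PhCOO⁻ > p-O₂N–C₆H₄–O⁻ > PhO⁻ > CH₃CH₂O⁻ > (CH₃)₃CO⁻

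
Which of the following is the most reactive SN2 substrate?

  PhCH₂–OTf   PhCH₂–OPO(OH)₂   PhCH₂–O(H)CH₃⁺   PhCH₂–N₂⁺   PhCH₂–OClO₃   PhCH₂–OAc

PhCH₂–N₂⁺

With the same alkyl group throughout, only the leaving group differentiates the rates.
The more stable X⁻ (or X) is on its own — i.e. the weaker a base it is — the better a leaving group it makes.
PhCH₂–N₂⁺ loses N₂: no meaningful conjugate acid; N₂ departs as an exceptionally stable neutral molecule
PhCH₂–OTf loses OTf⁻: pKₐ(CF₃SO₃H (triflic acid)) ≈ -14
PhCH₂–OClO₃ loses ClO₄⁻: pKₐ(HClO₄) ≈ -10
PhCH₂–O(H)CH₃⁺ loses R'OH: pKₐ(R'OH₂⁺) ≈ -2.4
PhCH₂–OPO(OH)₂ loses H₂PO₄⁻: pKₐ(H₃PO₄) ≈ 2.1
PhCH₂–OAc loses AcO⁻: pKₐ(CH₃COOH) ≈ 4.8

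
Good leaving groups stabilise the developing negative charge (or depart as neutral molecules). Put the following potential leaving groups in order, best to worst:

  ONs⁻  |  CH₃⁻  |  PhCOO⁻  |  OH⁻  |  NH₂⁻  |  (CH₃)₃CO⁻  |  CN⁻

ONs⁻ > PhCOO⁻ > CN⁻ > OH⁻ > (CH₃)₃CO⁻ > NH₂⁻ > CH₃⁻

Leaving-group ability tracks the stability of the departed species; conjugate-acid pKₐ is the usual yardstick (lower pKₐ → better LG).
ONs⁻: pKₐ(p-O₂NC₆H₄SO₃H) ≈ -3.5 — p-nitro group further stabilises the sulfonate
PhCOO⁻: pKₐ(C₆H₅COOH) ≈ 4.2
CN⁻: pKₐ(HCN) ≈ 9.2
OH⁻: pKₐ(H₂O) ≈ 15.7
(CH₃)₃CO⁻: pKₐ(t-BuOH) ≈ 18 — bulky, strongly basic alkoxide
NH₂⁻: pKₐ(NH₃) ≈ 38 — extremely strong base; never a leaving group
CH₃⁻: pKₐ(CH₄) ≈ 48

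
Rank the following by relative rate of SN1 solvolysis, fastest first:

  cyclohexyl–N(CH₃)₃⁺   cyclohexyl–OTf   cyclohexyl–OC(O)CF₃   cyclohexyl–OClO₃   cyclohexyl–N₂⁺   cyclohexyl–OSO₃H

cyclohexyl–N₂⁺ > cyclohexyl–OTf > cyclohexyl–OClO₃ > cyclohexyl–OSO₃H > cyclohexyl–OC(O)CF₃ > cyclohexyl–N(CH₃)₃⁺

Same R in every case — rank the leaving groups.
Rank by basicity of the departing species: weakest base leaves most easily.
cyclohexyl–N₂⁺ loses N₂: no meaningful conjugate acid; N₂ departs as an exceptionally stable neutral molecule
cyclohexyl–OTf loses OTf⁻: pKₐ(CF₃SO₃H (triflic acid)) ≈ -14
cyclohexyl–OClO₃ loses ClO₄⁻: pKₐ(HClO₄) ≈ -10
cyclohexyl–OSO₃H loses HSO₄⁻: pKₐ(H₂SO₄) ≈ -3
cyclohexyl–OC(O)CF₃ loses CF₃COO⁻: pKₐ(CF₃COOH) ≈ 0.2
cyclohexyl–N(CH₃)₃⁺ loses NR'₃: pKₐ(R'₃NH⁺) ≈ 10.7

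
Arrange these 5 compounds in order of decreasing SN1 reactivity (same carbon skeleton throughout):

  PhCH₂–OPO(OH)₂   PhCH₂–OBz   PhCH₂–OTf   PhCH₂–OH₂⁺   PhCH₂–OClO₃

Identical carbon frameworks mean the comparison reduces to leaving-group quality.
The more stable X⁻ (or X) is on its own — i.e. the weaker a base it is — the better a leaving group it makes.
PhCH₂–OTf loses OTf⁻: pKₐ(CF₃SO₃H (triflic acid)) ≈ -14
PhCH₂–OClO₃ loses ClO₄⁻: pKₐ(HClO₄) ≈ -10
PhCH₂–OH₂⁺ loses H₂O: pKₐ(H₃O⁺) ≈ -1.7
PhCH₂–OPO(OH)₂ loses H₂PO₄⁻: pKₐ(H₃PO₄) ≈ 2.1
PhCH₂–OBz loses PhCOO⁻: pKₐ(C₆H₅COOH) ≈ 4.2

PhCH₂–OTf > PhCH₂–OClO₃ > PhCH₂–OH₂⁺ > PhCH₂–OPO(OH)₂ > PhCH₂–OBz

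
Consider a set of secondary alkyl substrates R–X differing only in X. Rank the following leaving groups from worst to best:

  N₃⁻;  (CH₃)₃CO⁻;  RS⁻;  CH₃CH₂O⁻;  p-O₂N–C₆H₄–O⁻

(CH₃)₃CO⁻ < CH₃CH₂O⁻ < RS⁻ < p-O₂N–C₆H₄–O⁻ < N₃⁻

N₃⁻: pKₐ(HN₃) ≈ 4.7 — linear, resonance-stabilised
p-O₂N–C₆H₄–O⁻: pKₐ(p-nitrophenol) ≈ 7.2
RS⁻: pKₐ(RSH (a thiol)) ≈ 10.5
CH₃CH₂O⁻: pKₐ(CH₃CH₂OH) ≈ 16 — strong base; alkoxides do not leave unassisted
(CH₃)₃CO⁻: pKₐ(t-BuOH) ≈ 18 — bulky, strongly basic alkoxide
Listed from poorest to best leaving group as asked.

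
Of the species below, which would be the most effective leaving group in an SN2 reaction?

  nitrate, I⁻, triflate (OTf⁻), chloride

Rank by basicity of the departing species: weakest base leaves most easily.
triflate (OTf⁻): pKₐ(CF₃SO₃H (triflic acid)) ≈ -14
I⁻: pKₐ(HI) ≈ -10
chloride: pKₐ(HCl) ≈ -7
nitrate: pKₐ(HNO₃) ≈ -1.3

triflate (OTf⁻)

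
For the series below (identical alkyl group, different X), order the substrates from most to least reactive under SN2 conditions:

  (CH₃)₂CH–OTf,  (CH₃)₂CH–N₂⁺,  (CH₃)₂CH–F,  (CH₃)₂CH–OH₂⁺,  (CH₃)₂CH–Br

(CH₃)₂CH–N₂⁺ > (CH₃)₂CH–OTf > (CH₃)₂CH–Br > (CH₃)₂CH–OH₂⁺ > (CH₃)₂CH–F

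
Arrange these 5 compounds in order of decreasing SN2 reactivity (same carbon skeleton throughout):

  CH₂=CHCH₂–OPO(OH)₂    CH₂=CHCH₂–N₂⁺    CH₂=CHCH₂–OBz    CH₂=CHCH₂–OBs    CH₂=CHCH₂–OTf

CH₂=CHCH₂–N₂⁺ > CH₂=CHCH₂–OTf > CH₂=CHCH₂–OBs > CH₂=CHCH₂–OPO(OH)₂ > CH₂=CHCH₂–OBz

The skeletons are identical, so relative rate is governed entirely by leaving-group ability.
A good leaving group is a weak base: the lower the pKₐ of its conjugate acid, the more readily it departs.
CH₂=CHCH₂–N₂⁺ loses N₂: no meaningful conjugate acid; N₂ departs as an exceptionally stable neutral molecule
CH₂=CHCH₂–OTf loses OTf⁻: pKₐ(CF₃SO₃H (triflic acid)) ≈ -14
CH₂=CHCH₂–OBs loses OBs⁻: pKₐ(p-BrC₆H₄SO₃H) ≈ -2.8
CH₂=CHCH₂–OPO(OH)₂ loses H₂PO₄⁻: pKₐ(H₃PO₄) ≈ 2.1
CH₂=CHCH₂–OBz loses PhCOO⁻: pKₐ(C₆H₅COOH) ≈ 4.2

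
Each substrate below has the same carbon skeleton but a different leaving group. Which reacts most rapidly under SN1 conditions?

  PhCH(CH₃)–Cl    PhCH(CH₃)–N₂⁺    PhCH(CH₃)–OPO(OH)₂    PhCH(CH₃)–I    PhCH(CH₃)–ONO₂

Same R in every case — rank the leaving groups.
The more stable X⁻ (or X) is on its own — i.e. the weaker a base it is — the better a leaving group it makes.
PhCH(CH₃)–N₂⁺ loses N₂: no meaningful conjugate acid; N₂ departs as an exceptionally stable neutral molecule
PhCH(CH₃)–I loses I⁻: pKₐ(HI) ≈ -10
PhCH(CH₃)–Cl loses Cl⁻: pKₐ(HCl) ≈ -7
PhCH(CH₃)–ONO₂ loses NO₃⁻: pKₐ(HNO₃) ≈ -1.3
PhCH(CH₃)–OPO(OH)₂ loses H₂PO₄⁻: pKₐ(H₃PO₄) ≈ 2.1

PhCH(CH₃)–N₂⁺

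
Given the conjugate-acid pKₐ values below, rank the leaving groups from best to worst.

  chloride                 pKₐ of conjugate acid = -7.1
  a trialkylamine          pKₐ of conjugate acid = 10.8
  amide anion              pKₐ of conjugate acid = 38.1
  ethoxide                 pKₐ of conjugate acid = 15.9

Lower conjugate-acid pKₐ ⇒ weaker base ⇒ better leaving group.
Sorting by the given values: chloride (-7.1), a trialkylamine (10.8), ethoxide (15.9), amide anion (38.1).

chloride > a trialkylamine > ethoxide > amide anion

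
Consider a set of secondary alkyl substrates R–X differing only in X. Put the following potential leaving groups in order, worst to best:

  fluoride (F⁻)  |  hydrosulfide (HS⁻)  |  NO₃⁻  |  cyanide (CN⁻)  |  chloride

chloride: pKₐ(HCl) ≈ -7 — moderately weak base
NO₃⁻: pKₐ(HNO₃) ≈ -1.3
fluoride (F⁻): pKₐ(HF) ≈ 3.2 — small and strongly basic; the poor halide leaving group
hydrosulfide (HS⁻): pKₐ(H₂S) ≈ 7 — larger and more polarisable than the oxygen analogue
cyanide (CN⁻): pKₐ(HCN) ≈ 9.2 — sp carbon stabilises the charge somewhat, but still a poor LG
Listed from poorest to best leaving group as asked.

cyanide (CN⁻) < hydrosulfide (HS⁻) < fluoride (F⁻) < NO₃⁻ < chloride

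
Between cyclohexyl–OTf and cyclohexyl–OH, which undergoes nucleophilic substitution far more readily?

cyclohexyl–OTf

From cyclohexyl–OH the departing group would be OH⁻ (pKₐ(H₂O) ≈ 15.7). Strong base; essentially never leaves without prior activation.
From cyclohexyl–OTf the leaving group is OTf⁻ (pKₐ(CF₃SO₃H (triflic acid)) ≈ -14). Charge spread over three oxygens and a CF₃ group; the premier leaving group in synthesis.
(In practice cyclohexyl–OTf is made from cyclohexyl–OH by treatment with Tf₂O / 2,6-lutidine, converting the hydroxyl into a triflate.)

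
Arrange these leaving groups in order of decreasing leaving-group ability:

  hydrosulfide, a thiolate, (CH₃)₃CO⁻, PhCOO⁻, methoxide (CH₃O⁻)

PhCOO⁻ > hydrosulfide > a thiolate > methoxide (CH₃O⁻) > (CH₃)₃CO⁻

Leaving-group ability tracks the stability of the departed species; conjugate-acid pKₐ is the usual yardstick (lower pKₐ → better LG).
PhCOO⁻: pKₐ(C₆H₅COOH) ≈ 4.2
hydrosulfide: pKₐ(H₂S) ≈ 7 — larger and more polarisable than the oxygen analogue
a thiolate: pKₐ(RSH (a thiol)) ≈ 10.5
methoxide (CH₃O⁻): pKₐ(CH₃OH) ≈ 15.5
(CH₃)₃CO⁻: pKₐ(t-BuOH) ≈ 18 — bulky, strongly basic alkoxide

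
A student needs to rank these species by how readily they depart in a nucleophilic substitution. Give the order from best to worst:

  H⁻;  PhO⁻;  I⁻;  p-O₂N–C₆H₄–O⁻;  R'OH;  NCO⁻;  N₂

Rank by basicity of the departing species: weakest base leaves most easily.
N₂: no meaningful conjugate acid; N₂ departs as an exceptionally stable neutral molecule
I⁻: pKₐ(HI) ≈ -10 — large, highly polarisable; very weak base
R'OH: pKₐ(R'OH₂⁺) ≈ -2.4
NCO⁻: pKₐ(HOCN) ≈ 3.5
p-O₂N–C₆H₄–O⁻: pKₐ(p-nitrophenol) ≈ 7.2
PhO⁻: pKₐ(C₆H₅OH (phenol)) ≈ 10 — resonance into the ring helps, but still a poor LG
H⁻: pKₐ(H₂) ≈ 36

N₂ > I⁻ > R'OH > NCO⁻ > p-O₂N–C₆H₄–O⁻ > PhO⁻ > H⁻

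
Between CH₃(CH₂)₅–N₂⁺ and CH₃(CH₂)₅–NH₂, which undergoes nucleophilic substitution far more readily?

From CH₃(CH₂)₅–NH₂ the departing group would be NH₂⁻ (pKₐ(NH₃) ≈ 38). Extremely strong base; never a leaving group.
From CH₃(CH₂)₅–N₂⁺ the leaving group is N₂ (no meaningful conjugate acid; N₂ departs as an exceptionally stable neutral molecule).
(In practice CH₃(CH₂)₅–N₂⁺ is made from CH₃(CH₂)₅–NH₂ by diazotisation (NaNO₂ / HCl, 0 °C), generating a diazonium salt that expels N₂.)

CH₃(CH₂)₅–N₂⁺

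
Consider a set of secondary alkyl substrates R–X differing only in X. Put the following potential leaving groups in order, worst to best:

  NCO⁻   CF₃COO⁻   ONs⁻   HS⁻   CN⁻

Rank by basicity of the departing species: weakest base leaves most easily.
ONs⁻: pKₐ(p-O₂NC₆H₄SO₃H) ≈ -3.5 — p-nitro group further stabilises the sulfonate
CF₃COO⁻: pKₐ(CF₃COOH) ≈ 0.2 — strongly electron-withdrawing CF₃ stabilises the carboxylate
NCO⁻: pKₐ(HOCN) ≈ 3.5 — resonance between N and O
HS⁻: pKₐ(H₂S) ≈ 7 — larger and more polarisable than the oxygen analogue
CN⁻: pKₐ(HCN) ≈ 9.2 — sp carbon stabilises the charge somewhat, but still a poor LG
Reversing gives the worst-to-best order requested.

CN⁻ < HS⁻ < NCO⁻ < CF₃COO⁻ < ONs⁻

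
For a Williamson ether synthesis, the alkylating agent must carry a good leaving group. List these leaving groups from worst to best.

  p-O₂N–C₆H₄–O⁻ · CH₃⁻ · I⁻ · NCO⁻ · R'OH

CH₃⁻ < p-O₂N–C₆H₄–O⁻ < NCO⁻ < R'OH < I⁻

I⁻: pKₐ(HI) ≈ -10 — large, highly polarisable; very weak base
R'OH: pKₐ(R'OH₂⁺) ≈ -2.4
NCO⁻: pKₐ(HOCN) ≈ 3.5 — resonance between N and O
p-O₂N–C₆H₄–O⁻: pKₐ(p-nitrophenol) ≈ 7.2 — nitro group delocalises the charge; the classic chromogenic LG
CH₃⁻: pKₐ(CH₄) ≈ 48
The question asks for worst first, so the sequence is read in increasing leaving-group ability.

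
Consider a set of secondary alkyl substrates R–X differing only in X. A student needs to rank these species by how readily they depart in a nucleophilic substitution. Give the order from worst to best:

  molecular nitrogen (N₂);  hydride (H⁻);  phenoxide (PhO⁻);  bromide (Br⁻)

A good leaving group is a weak base: the lower the pKₐ of its conjugate acid, the more readily it departs.
molecular nitrogen (N₂): no meaningful conjugate acid; N₂ departs as an exceptionally stable neutral molecule
bromide (Br⁻): pKₐ(HBr) ≈ -9
phenoxide (PhO⁻): pKₐ(C₆H₅OH (phenol)) ≈ 10
hydride (H⁻): pKₐ(H₂) ≈ 36
Reversing gives the worst-to-best order requested.

hydride (H⁻) < phenoxide (PhO⁻) < bromide (Br⁻) < molecular nitrogen (N₂)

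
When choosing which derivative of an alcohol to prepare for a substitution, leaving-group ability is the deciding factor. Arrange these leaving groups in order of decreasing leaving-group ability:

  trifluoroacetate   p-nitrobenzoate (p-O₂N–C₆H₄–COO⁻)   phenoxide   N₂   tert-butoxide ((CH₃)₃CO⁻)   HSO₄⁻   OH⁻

A good leaving group is a weak base: the lower the pKₐ of its conjugate acid, the more readily it departs.
N₂: no meaningful conjugate acid; N₂ departs as an exceptionally stable neutral molecule
HSO₄⁻: pKₐ(H₂SO₄) ≈ -3 — conjugate base of a strong mineral acid
trifluoroacetate: pKₐ(CF₃COOH) ≈ 0.2 — strongly electron-withdrawing CF₃ stabilises the carboxylate
p-nitrobenzoate (p-O₂N–C₆H₄–COO⁻): pKₐ(p-nitrobenzoic acid) ≈ 3.4 — electron-withdrawing nitro group stabilises the carboxylate
phenoxide: pKₐ(C₆H₅OH (phenol)) ≈ 10 — resonance into the ring helps, but still a poor LG
OH⁻: pKₐ(H₂O) ≈ 15.7 — strong base; essentially never leaves without prior activation
tert-butoxide ((CH₃)₃CO⁻): pKₐ(t-BuOH) ≈ 18 — bulky, strongly basic alkoxide

N₂ > HSO₄⁻ > trifluoroacetate > p-nitrobenzoate (p-O₂N–C₆H₄–COO⁻) > phenoxide > OH⁻ > tert-butoxide ((CH₃)₃CO⁻)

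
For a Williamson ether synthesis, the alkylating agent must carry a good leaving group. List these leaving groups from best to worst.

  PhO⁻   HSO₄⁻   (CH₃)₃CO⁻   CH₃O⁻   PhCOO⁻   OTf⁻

A good leaving group is a weak base: the lower the pKₐ of its conjugate acid, the more readily it departs.
OTf⁻: pKₐ(CF₃SO₃H (triflic acid)) ≈ -14 — charge spread over three oxygens and a CF₃ group; the premier leaving group in synthesis
HSO₄⁻: pKₐ(H₂SO₄) ≈ -3 — conjugate base of a strong mineral acid
PhCOO⁻: pKₐ(C₆H₅COOH) ≈ 4.2 — aryl carboxylate
PhO⁻: pKₐ(C₆H₅OH (phenol)) ≈ 10 — resonance into the ring helps, but still a poor LG
CH₃O⁻: pKₐ(CH₃OH) ≈ 15.5
(CH₃)₃CO⁻: pKₐ(t-BuOH) ≈ 18

OTf⁻ > HSO₄⁻ > PhCOO⁻ > PhO⁻ > CH₃O⁻ > (CH₃)₃CO⁻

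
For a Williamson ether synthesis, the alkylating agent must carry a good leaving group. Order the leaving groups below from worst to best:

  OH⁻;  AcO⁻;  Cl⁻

OH⁻ < AcO⁻ < Cl⁻

Cl⁻: pKₐ(HCl) ≈ -7
AcO⁻: pKₐ(CH₃COOH) ≈ 4.8 — resonance-stabilised but still a weak base
OH⁻: pKₐ(H₂O) ≈ 15.7
The question asks for worst first, so the sequence is read in increasing leaving-group ability.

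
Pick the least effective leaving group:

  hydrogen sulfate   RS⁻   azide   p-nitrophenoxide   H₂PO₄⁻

Leaving-group ability tracks the stability of the departed species; conjugate-acid pKₐ is the usual yardstick (lower pKₐ → better LG).
hydrogen sulfate: pKₐ(H₂SO₄) ≈ -3
H₂PO₄⁻: pKₐ(H₃PO₄) ≈ 2.1
azide: pKₐ(HN₃) ≈ 4.7
p-nitrophenoxide: pKₐ(p-nitrophenol) ≈ 7.2
RS⁻: pKₐ(RSH (a thiol)) ≈ 10.5

RS⁻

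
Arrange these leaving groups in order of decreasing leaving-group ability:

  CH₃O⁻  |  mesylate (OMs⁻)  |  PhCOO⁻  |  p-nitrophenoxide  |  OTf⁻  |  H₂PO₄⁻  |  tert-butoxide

OTf⁻ > mesylate (OMs⁻) > H₂PO₄⁻ > PhCOO⁻ > p-nitrophenoxide > CH₃O⁻ > tert-butoxide

OTf⁻: pKₐ(CF₃SO₃H (triflic acid)) ≈ -14
mesylate (OMs⁻): pKₐ(CH₃SO₃H (MsOH)) ≈ -1.9 — resonance-delocalised alkanesulfonate
H₂PO₄⁻: pKₐ(H₃PO₄) ≈ 2.1
PhCOO⁻: pKₐ(C₆H₅COOH) ≈ 4.2
p-nitrophenoxide: pKₐ(p-nitrophenol) ≈ 7.2
CH₃O⁻: pKₐ(CH₃OH) ≈ 15.5
tert-butoxide: pKₐ(t-BuOH) ≈ 18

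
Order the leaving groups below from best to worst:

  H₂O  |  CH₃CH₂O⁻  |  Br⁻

Br⁻: pKₐ(HBr) ≈ -9 — weak base; good leaving group
H₂O: pKₐ(H₃O⁺) ≈ -1.7 — neutral; leaves from a protonated alcohol (R–OH₂⁺)
CH₃CH₂O⁻: pKₐ(CH₃CH₂OH) ≈ 16

Br⁻ > H₂O > CH₃CH₂O⁻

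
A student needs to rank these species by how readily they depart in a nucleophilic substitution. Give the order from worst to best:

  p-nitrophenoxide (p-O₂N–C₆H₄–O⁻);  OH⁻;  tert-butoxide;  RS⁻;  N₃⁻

Leaving-group ability tracks the stability of the departed species; conjugate-acid pKₐ is the usual yardstick (lower pKₐ → better LG).
N₃⁻: pKₐ(HN₃) ≈ 4.7 — linear, resonance-stabilised
p-nitrophenoxide (p-O₂N–C₆H₄–O⁻): pKₐ(p-nitrophenol) ≈ 7.2 — nitro group delocalises the charge; the classic chromogenic LG
RS⁻: pKₐ(RSH (a thiol)) ≈ 10.5 — moderately basic; rarely leaves without activation
OH⁻: pKₐ(H₂O) ≈ 15.7 — strong base; essentially never leaves without prior activation
tert-butoxide: pKₐ(t-BuOH) ≈ 18 — bulky, strongly basic alkoxide
The question asks for worst first, so the sequence is read in increasing leaving-group ability.

tert-butoxide < OH⁻ < RS⁻ < p-nitrophenoxide (p-O₂N–C₆H₄–O⁻) < N₃⁻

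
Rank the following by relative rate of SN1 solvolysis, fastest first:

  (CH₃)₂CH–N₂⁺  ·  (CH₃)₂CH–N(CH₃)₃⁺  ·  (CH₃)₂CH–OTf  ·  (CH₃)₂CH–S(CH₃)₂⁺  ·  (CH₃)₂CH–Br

(CH₃)₂CH–N₂⁺ > (CH₃)₂CH–OTf > (CH₃)₂CH–Br > (CH₃)₂CH–S(CH₃)₂⁺ > (CH₃)₂CH–N(CH₃)₃⁺

Identical carbon frameworks mean the comparison reduces to leaving-group quality.
A good leaving group is a weak base: the lower the pKₐ of its conjugate acid, the more readily it departs.
(CH₃)₂CH–N₂⁺ loses N₂: no meaningful conjugate acid; N₂ departs as an exceptionally stable neutral molecule
(CH₃)₂CH–OTf loses OTf⁻: pKₐ(CF₃SO₃H (triflic acid)) ≈ -14
(CH₃)₂CH–Br loses Br⁻: pKₐ(HBr) ≈ -9
(CH₃)₂CH–S(CH₃)₂⁺ loses SR'₂: pKₐ(R'₂SH⁺) ≈ -7
(CH₃)₂CH–N(CH₃)₃⁺ loses NR'₃: pKₐ(R'₃NH⁺) ≈ 10.7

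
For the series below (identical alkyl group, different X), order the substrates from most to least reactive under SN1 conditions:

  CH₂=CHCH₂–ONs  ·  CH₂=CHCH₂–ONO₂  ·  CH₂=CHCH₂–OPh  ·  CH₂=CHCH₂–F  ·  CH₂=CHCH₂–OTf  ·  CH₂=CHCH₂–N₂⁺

Same R in every case — rank the leaving groups.
A good leaving group is a weak base: the lower the pKₐ of its conjugate acid, the more readily it departs.
CH₂=CHCH₂–N₂⁺ loses N₂: no meaningful conjugate acid; N₂ departs as an exceptionally stable neutral molecule
CH₂=CHCH₂–OTf loses OTf⁻: pKₐ(CF₃SO₃H (triflic acid)) ≈ -14
CH₂=CHCH₂–ONs loses ONs⁻: pKₐ(p-O₂NC₆H₄SO₃H) ≈ -3.5
CH₂=CHCH₂–ONO₂ loses NO₃⁻: pKₐ(HNO₃) ≈ -1.3
CH₂=CHCH₂–F loses F⁻: pKₐ(HF) ≈ 3.2
CH₂=CHCH₂–OPh loses PhO⁻: pKₐ(C₆H₅OH (phenol)) ≈ 10

CH₂=CHCH₂–N₂⁺ > CH₂=CHCH₂–OTf > CH₂=CHCH₂–ONs > CH₂=CHCH₂–ONO₂ > CH₂=CHCH₂–F > CH₂=CHCH₂–OPh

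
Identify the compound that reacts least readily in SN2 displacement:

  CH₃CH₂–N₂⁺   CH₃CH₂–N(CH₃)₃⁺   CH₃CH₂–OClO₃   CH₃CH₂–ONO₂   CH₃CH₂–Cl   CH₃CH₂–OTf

Identical carbon frameworks mean the comparison reduces to leaving-group quality.
Leaving-group ability tracks the stability of the departed species; conjugate-acid pKₐ is the usual yardstick (lower pKₐ → better LG).
CH₃CH₂–N₂⁺ loses N₂: no meaningful conjugate acid; N₂ departs as an exceptionally stable neutral molecule
CH₃CH₂–OTf loses OTf⁻: pKₐ(CF₃SO₃H (triflic acid)) ≈ -14
CH₃CH₂–OClO₃ loses ClO₄⁻: pKₐ(HClO₄) ≈ -10
CH₃CH₂–Cl loses Cl⁻: pKₐ(HCl) ≈ -7
CH₃CH₂–ONO₂ loses NO₃⁻: pKₐ(HNO₃) ≈ -1.3
CH₃CH₂–N(CH₃)₃⁺ loses NR'₃: pKₐ(R'₃NH⁺) ≈ 10.7

CH₃CH₂–N(CH₃)₃⁺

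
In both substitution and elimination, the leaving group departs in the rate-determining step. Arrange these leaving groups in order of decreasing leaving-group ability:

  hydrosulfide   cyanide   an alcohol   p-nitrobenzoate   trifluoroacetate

an alcohol > trifluoroacetate > p-nitrobenzoate > hydrosulfide > cyanide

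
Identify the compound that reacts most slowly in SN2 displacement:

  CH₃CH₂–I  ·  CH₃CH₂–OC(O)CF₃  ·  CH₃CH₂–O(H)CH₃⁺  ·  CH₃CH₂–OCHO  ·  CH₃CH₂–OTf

CH₃CH₂–OCHO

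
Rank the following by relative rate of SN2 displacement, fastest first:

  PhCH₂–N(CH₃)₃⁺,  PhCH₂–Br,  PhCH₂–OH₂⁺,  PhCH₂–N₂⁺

PhCH₂–N₂⁺ > PhCH₂–Br > PhCH₂–OH₂⁺ > PhCH₂–N(CH₃)₃⁺

Same R in every case — rank the leaving groups.
Rank by basicity of the departing species: weakest base leaves most easily.
PhCH₂–N₂⁺ loses N₂: no meaningful conjugate acid; N₂ departs as an exceptionally stable neutral molecule
PhCH₂–Br loses Br⁻: pKₐ(HBr) ≈ -9
PhCH₂–OH₂⁺ loses H₂O: pKₐ(H₃O⁺) ≈ -1.7
PhCH₂–N(CH₃)₃⁺ loses NR'₃: pKₐ(R'₃NH⁺) ≈ 10.7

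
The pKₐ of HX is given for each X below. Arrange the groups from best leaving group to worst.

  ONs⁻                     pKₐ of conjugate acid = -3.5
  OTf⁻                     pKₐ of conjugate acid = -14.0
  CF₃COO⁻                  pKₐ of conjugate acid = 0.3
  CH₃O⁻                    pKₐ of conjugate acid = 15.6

Lower conjugate-acid pKₐ ⇒ weaker base ⇒ better leaving group.
Sorting by the given values: OTf⁻ (-14.0), ONs⁻ (-3.5), CF₃COO⁻ (0.3), CH₃O⁻ (15.6).

OTf⁻ > ONs⁻ > CF₃COO⁻ > CH₃O⁻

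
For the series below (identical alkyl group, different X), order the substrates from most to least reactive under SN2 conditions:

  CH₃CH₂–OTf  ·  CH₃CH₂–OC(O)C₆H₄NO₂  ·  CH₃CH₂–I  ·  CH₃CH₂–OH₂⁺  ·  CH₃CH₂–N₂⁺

Identical carbon frameworks mean the comparison reduces to leaving-group quality.
Leaving-group ability tracks the stability of the departed species; conjugate-acid pKₐ is the usual yardstick (lower pKₐ → better LG).
CH₃CH₂–N₂⁺ loses N₂: no meaningful conjugate acid; N₂ departs as an exceptionally stable neutral molecule
CH₃CH₂–OTf loses OTf⁻: pKₐ(CF₃SO₃H (triflic acid)) ≈ -14
CH₃CH₂–I loses I⁻: pKₐ(HI) ≈ -10
CH₃CH₂–OH₂⁺ loses H₂O: pKₐ(H₃O⁺) ≈ -1.7
CH₃CH₂–OC(O)C₆H₄NO₂ loses p-O₂N–C₆H₄–COO⁻: pKₐ(p-nitrobenzoic acid) ≈ 3.4

CH₃CH₂–N₂⁺ > CH₃CH₂–OTf > CH₃CH₂–I > CH₃CH₂–OH₂⁺ > CH₃CH₂–OC(O)C₆H₄NO₂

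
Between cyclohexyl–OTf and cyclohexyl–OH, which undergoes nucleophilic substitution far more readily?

From cyclohexyl–OH the departing group would be OH⁻ (pKₐ(H₂O) ≈ 15.7). Strong base; essentially never leaves without prior activation.
From cyclohexyl–OTf the leaving group is OTf⁻ (pKₐ(CF₃SO₃H (triflic acid)) ≈ -14). Charge spread over three oxygens and a CF₃ group; the premier leaving group in synthesis.
(In practice cyclohexyl–OTf is made from cyclohexyl–OH by treatment with Tf₂O / 2,6-lutidine, converting the hydroxyl into a triflate.)

cyclohexyl–OTf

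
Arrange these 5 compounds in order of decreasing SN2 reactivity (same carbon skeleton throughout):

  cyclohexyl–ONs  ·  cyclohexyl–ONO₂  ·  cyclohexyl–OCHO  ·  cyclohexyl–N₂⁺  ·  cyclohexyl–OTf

cyclohexyl–N₂⁺ > cyclohexyl–OTf > cyclohexyl–ONs > cyclohexyl–ONO₂ > cyclohexyl–OCHO

Same R in every case — rank the leaving groups.
Rank by basicity of the departing species: weakest base leaves most easily.
cyclohexyl–N₂⁺ loses N₂: no meaningful conjugate acid; N₂ departs as an exceptionally stable neutral molecule
cyclohexyl–OTf loses OTf⁻: pKₐ(CF₃SO₃H (triflic acid)) ≈ -14
cyclohexyl–ONs loses ONs⁻: pKₐ(p-O₂NC₆H₄SO₃H) ≈ -3.5
cyclohexyl–ONO₂ loses NO₃⁻: pKₐ(HNO₃) ≈ -1.3
cyclohexyl–OCHO loses HCOO⁻: pKₐ(HCOOH) ≈ 3.8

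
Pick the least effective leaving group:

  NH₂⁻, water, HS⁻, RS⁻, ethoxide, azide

NH₂⁻

A good leaving group is a weak base: the lower the pKₐ of its conjugate acid, the more readily it departs.
water: pKₐ(H₃O⁺) ≈ -1.7
azide: pKₐ(HN₃) ≈ 4.7
HS⁻: pKₐ(H₂S) ≈ 7
RS⁻: pKₐ(RSH (a thiol)) ≈ 10.5
ethoxide: pKₐ(CH₃CH₂OH) ≈ 16
NH₂⁻: pKₐ(NH₃) ≈ 38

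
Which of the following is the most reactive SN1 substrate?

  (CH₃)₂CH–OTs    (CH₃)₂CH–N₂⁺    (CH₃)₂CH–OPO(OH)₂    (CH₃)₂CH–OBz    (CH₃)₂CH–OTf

With the same alkyl group throughout, only the leaving group differentiates the rates.
The more stable X⁻ (or X) is on its own — i.e. the weaker a base it is — the better a leaving group it makes.
(CH₃)₂CH–N₂⁺ loses N₂: no meaningful conjugate acid; N₂ departs as an exceptionally stable neutral molecule
(CH₃)₂CH–OTf loses OTf⁻: pKₐ(CF₃SO₃H (triflic acid)) ≈ -14
(CH₃)₂CH–OTs loses OTs⁻: pKₐ(p-CH₃C₆H₄SO₃H (TsOH)) ≈ -2.8
(CH₃)₂CH–OPO(OH)₂ loses H₂PO₄⁻: pKₐ(H₃PO₄) ≈ 2.1
(CH₃)₂CH–OBz loses PhCOO⁻: pKₐ(C₆H₅COOH) ≈ 4.2

(CH₃)₂CH–N₂⁺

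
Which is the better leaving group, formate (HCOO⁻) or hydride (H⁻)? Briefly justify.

formate (HCOO⁻)

formate (HCOO⁻) is the better leaving group.
pKₐ(HCOOH) ≈ 3.8 versus pKₐ(H₂) ≈ 36: formate (HCOO⁻) is the much weaker base.
Resonance-stabilised carboxylate.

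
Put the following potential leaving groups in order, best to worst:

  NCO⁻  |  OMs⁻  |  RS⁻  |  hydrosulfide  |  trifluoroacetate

A good leaving group is a weak base: the lower the pKₐ of its conjugate acid, the more readily it departs.
OMs⁻: pKₐ(CH₃SO₃H (MsOH)) ≈ -1.9
trifluoroacetate: pKₐ(CF₃COOH) ≈ 0.2
NCO⁻: pKₐ(HOCN) ≈ 3.5
hydrosulfide: pKₐ(H₂S) ≈ 7
RS⁻: pKₐ(RSH (a thiol)) ≈ 10.5

OMs⁻ > trifluoroacetate > NCO⁻ > hydrosulfide > RS⁻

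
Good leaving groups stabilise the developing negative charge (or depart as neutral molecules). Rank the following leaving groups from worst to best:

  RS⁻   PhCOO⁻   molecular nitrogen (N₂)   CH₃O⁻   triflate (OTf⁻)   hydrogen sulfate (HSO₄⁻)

CH₃O⁻ < RS⁻ < PhCOO⁻ < hydrogen sulfate (HSO₄⁻) < triflate (OTf⁻) < molecular nitrogen (N₂)

molecular nitrogen (N₂): no meaningful conjugate acid; N₂ departs as an exceptionally stable neutral molecule
triflate (OTf⁻): pKₐ(CF₃SO₃H (triflic acid)) ≈ -14
hydrogen sulfate (HSO₄⁻): pKₐ(H₂SO₄) ≈ -3
PhCOO⁻: pKₐ(C₆H₅COOH) ≈ 4.2
RS⁻: pKₐ(RSH (a thiol)) ≈ 10.5
CH₃O⁻: pKₐ(CH₃OH) ≈ 15.5
Reversing gives the worst-to-best order requested.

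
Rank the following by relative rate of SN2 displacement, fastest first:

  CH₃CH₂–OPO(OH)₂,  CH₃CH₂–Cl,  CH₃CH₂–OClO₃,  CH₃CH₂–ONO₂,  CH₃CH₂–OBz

CH₃CH₂–OClO₃ > CH₃CH₂–Cl > CH₃CH₂–ONO₂ > CH₃CH₂–OPO(OH)₂ > CH₃CH₂–OBz

Identical carbon frameworks mean the comparison reduces to leaving-group quality.
Leaving-group ability tracks the stability of the departed species; conjugate-acid pKₐ is the usual yardstick (lower pKₐ → better LG).
CH₃CH₂–OClO₃ loses ClO₄⁻: pKₐ(HClO₄) ≈ -10
CH₃CH₂–Cl loses Cl⁻: pKₐ(HCl) ≈ -7
CH₃CH₂–ONO₂ loses NO₃⁻: pKₐ(HNO₃) ≈ -1.3
CH₃CH₂–OPO(OH)₂ loses H₂PO₄⁻: pKₐ(H₃PO₄) ≈ 2.1
CH₃CH₂–OBz loses PhCOO⁻: pKₐ(C₆H₅COOH) ≈ 4.2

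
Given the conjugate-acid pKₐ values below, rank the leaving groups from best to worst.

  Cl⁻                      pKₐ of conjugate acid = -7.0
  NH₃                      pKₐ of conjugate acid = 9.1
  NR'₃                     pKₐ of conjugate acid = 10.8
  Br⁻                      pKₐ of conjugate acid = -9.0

Br⁻ > Cl⁻ > NH₃ > NR'₃

Lower conjugate-acid pKₐ ⇒ weaker base ⇒ better leaving group.
Sorting by the given values: Br⁻ (-9.0), Cl⁻ (-7.0), NH₃ (9.1), NR'₃ (10.8).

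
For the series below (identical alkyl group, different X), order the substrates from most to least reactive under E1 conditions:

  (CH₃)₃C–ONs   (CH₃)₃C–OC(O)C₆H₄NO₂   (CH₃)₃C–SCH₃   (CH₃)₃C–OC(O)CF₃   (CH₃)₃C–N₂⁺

(CH₃)₃C–N₂⁺ > (CH₃)₃C–ONs > (CH₃)₃C–OC(O)CF₃ > (CH₃)₃C–OC(O)C₆H₄NO₂ > (CH₃)₃C–SCH₃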